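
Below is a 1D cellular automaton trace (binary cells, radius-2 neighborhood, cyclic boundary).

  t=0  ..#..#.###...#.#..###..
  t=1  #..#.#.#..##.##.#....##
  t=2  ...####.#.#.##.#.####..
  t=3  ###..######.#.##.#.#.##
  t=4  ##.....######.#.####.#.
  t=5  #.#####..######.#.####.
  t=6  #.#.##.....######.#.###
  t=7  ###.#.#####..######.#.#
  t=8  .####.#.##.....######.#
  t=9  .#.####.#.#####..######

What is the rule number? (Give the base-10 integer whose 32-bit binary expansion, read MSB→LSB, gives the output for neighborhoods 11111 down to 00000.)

3991078763

  #####|#  b31=1 t=3,i=0
  ####.|#  b30=1 t=2,i=5
  ###.#|#  b29=1 t=2,i=6
  ###..|.  b28=0 t=0,i=9
  ##.##|#  b27=1 t=1,i=12
  ##.#.|#  b26=1 t=1,i=15
  ##..#|.  b25=0 t=1,i=1
  ##...|#  b24=1 t=0,i=10
  #.###|#  b23=1 t=0,i=7
  #.##.|#  b22=1 t=1,i=13
  #.#.#|#  b21=1 t=1,i=5
  #.#..|.  b20=0 t=0,i=15
  #..##|.  b19=0 t=0,i=17
  #..#.|.  b18=0 t=0,i=4
  #...#|#  b17=1 t=0,i=11
  #....|#  b16=1 t=0,i=22
  .####|.  b15=0 t=2,i=4
  .###.|.  b14=0 t=0,i=8
  .##.#|.  b13=0 t=1,i=11
  .##..|.  b12=0 t=4,i=1
  .#.##|.  b11=0 t=0,i=6
  .#.#.|#  b10=1 t=0,i=14
  .#..#|#  b9=1 t=0,i=3
  .#...|#  b8=1 t=1,i=17
  ..###|.  b7=0 t=0,i=18
  ..##.|#  b6=1 t=1,i=10
  ..#.#|#  b5=1 t=0,i=5
  ..#..|.  b4=0 t=0,i=2
  ...##|#  b3=1 t=1,i=20
  ...#.|.  b2=0 t=0,i=1
  ....#|#  b1=1 t=0,i=0
  .....|#  b0=1 t=2,i=0
  bits 11101101111000110000011101101011 = 3991078763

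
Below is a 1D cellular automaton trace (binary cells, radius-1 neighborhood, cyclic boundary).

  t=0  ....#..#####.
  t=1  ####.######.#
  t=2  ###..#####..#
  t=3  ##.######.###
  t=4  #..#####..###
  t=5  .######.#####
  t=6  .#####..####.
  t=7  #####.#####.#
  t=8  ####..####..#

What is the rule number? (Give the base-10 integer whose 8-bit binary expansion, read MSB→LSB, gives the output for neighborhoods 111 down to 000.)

  ### -> #   bit 7 = 1  t=0,i=8
  ##. -> .   bit 6 = 0  t=0,i=11
  #.# -> .   bit 5 = 0  t=1,i=4
  #.. -> #   bit 4 = 1  t=0,i=5
  .## -> #   bit 3 = 1  t=0,i=7
  .#. -> .   bit 2 = 0  t=0,i=4
  ..# -> #   bit 1 = 1  t=0,i=3
  ... -> #   bit 0 = 1  t=0,i=0
  bits 10011011 = 155

155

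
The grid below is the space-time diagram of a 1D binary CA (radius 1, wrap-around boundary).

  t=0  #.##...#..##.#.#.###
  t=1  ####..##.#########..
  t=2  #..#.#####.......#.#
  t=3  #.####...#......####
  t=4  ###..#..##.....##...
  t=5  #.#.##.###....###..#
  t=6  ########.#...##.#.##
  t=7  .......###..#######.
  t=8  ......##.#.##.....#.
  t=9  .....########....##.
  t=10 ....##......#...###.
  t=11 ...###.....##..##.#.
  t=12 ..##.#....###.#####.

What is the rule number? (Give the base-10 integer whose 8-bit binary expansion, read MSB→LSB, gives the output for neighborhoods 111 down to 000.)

110

  ### -> .   bit 7 = 0  t=0,i=18
  ##. -> #   bit 6 = 1  t=0,i=0
  #.# -> #   bit 5 = 1  t=0,i=1
  #.. -> .   bit 4 = 0  t=0,i=4
  .## -> #   bit 3 = 1  t=0,i=2
  .#. -> #   bit 2 = 1  t=0,i=7
  ..# -> #   bit 1 = 1  t=0,i=6
  ... -> .   bit 0 = 0  t=0,i=5
  bits 01101110 = 110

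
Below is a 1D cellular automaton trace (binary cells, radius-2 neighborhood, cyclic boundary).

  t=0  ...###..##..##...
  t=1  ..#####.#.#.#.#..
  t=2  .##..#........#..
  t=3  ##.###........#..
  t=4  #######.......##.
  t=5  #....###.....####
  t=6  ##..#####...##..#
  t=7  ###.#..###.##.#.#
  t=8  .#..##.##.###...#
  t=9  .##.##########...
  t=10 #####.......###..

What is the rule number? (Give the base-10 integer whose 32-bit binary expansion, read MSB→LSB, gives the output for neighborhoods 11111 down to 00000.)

  [31] ##### => .  t=1,i=4
  [30] ####. => #  t=1,i=5
  [29] ###.# => .  t=1,i=6
  [28] ###.. => #  t=0,i=5
  [27] ##.## => #  t=3,i=2
  [26] ##.#. => .  t=1,i=7
  [25] ##..# => #  t=0,i=6
  [24] ##... => #  t=0,i=14
  [23] #.### => #  t=3,i=3
  [22] #.##. => #  t=7,i=11
  [21] #.#.# => .  t=1,i=8
  [20] #.#.. => #  t=1,i=14
  [19] #..## => .  t=0,i=7
  [18] #..#. => #  t=2,i=4
  [17] #...# => .  t=2,i=16
  [16] #.... => .  t=0,i=15
  [15] .#### => .  t=1,i=3
  [14] .###. => #  t=0,i=4
  [13] .##.# => #  t=3,i=1
  [12] .##.. => .  t=0,i=9
  [11] .#.## => .  t=7,i=15
  [10] .#.#. => .  t=1,i=9
  [9] .#..# => #  t=3,i=15
  [8] .#... => .  t=1,i=15
  [7] ..### => #  t=0,i=3
  [6] ..##. => #  t=0,i=8
  [5] ..#.# => .  t=8,i=16
  [4] ..#.. => #  t=2,i=5
  [3] ...## => #  t=0,i=2
  [2] ...#. => .  t=2,i=13
  [1] ....# => .  t=0,i=1
  [0] ..... => .  t=0,i=0
  bits 01011011110101000110001011011000 = 1540645592

1540645592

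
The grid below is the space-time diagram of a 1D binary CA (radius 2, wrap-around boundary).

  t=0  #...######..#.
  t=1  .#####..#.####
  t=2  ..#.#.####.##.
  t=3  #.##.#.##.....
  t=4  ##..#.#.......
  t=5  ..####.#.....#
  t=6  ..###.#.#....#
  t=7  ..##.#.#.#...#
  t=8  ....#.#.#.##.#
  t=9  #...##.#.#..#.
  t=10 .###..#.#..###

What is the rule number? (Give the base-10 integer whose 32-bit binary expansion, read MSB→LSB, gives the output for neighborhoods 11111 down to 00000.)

1174851000

  #####|.  b31=0 t=0,i=6
  ####.|#  b30=1 t=0,i=8
  ###.#|.  b29=0 t=1,i=13
  ###..|.  b28=0 t=0,i=9
  ##.##|.  b27=0 t=1,i=0
  ##.#.|#  b26=1 t=3,i=4
  ##..#|#  b25=1 t=0,i=10
  ##...|.  b24=0 t=2,i=13
  #.###|.  b23=0 t=1,i=1
  #.##.|.  b22=0 t=2,i=11
  #.#.#|.  b21=0 t=2,i=4
  #.#..|.  b20=0 t=0,i=0
  #..##|.  b19=0 t=5,i=1
  #..#.|#  b18=1 t=0,i=11
  #...#|#  b17=1 t=0,i=2
  #....|.  b16=0 t=3,i=10
  .####|#  b15=1 t=0,i=5
  .###.|#  b14=1 t=6,i=3
  .##.#|.  b13=0 t=3,i=3
  .##..|.  b12=0 t=2,i=12
  .#.##|#  b11=1 t=1,i=9
  .#.#.|#  b10=1 t=0,i=13
  .#..#|.  b9=0 t=5,i=0
  .#...|#  b8=1 t=0,i=1
  ..###|#  b7=1 t=0,i=4
  ..##.|.  b6=0 t=4,i=0
  ..#.#|#  b5=1 t=0,i=12
  ..#..|#  b4=1 t=5,i=13
  ...##|#  b3=1 t=0,i=3
  ...#.|.  b2=0 t=2,i=1
  ....#|.  b1=0 t=3,i=12
  .....|.  b0=0 t=3,i=11
  bits 01000110000001101100110110111000 = 1174851000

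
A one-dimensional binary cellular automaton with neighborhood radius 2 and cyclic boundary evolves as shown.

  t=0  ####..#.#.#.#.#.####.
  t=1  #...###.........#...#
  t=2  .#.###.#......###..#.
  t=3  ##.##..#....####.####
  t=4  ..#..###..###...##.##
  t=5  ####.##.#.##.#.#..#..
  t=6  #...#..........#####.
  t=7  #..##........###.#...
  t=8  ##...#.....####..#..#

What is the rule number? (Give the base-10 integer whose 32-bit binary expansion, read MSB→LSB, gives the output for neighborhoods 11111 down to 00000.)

  ##### -> #   bit 31 = 1  t=3,i=19
  ####. -> .   bit 30 = 0  t=0,i=2
  ###.# -> .   bit 29 = 0  t=0,i=19
  ###.. -> .   bit 28 = 0  t=0,i=3
  ##.## -> #   bit 27 = 1  t=0,i=20
  ##.#. -> .   bit 26 = 0  t=2,i=6
  ##..# -> #   bit 25 = 1  t=0,i=4
  ##... -> #   bit 24 = 1  t=1,i=1
  #.### -> #   bit 23 = 1  t=0,i=0
  #.##. -> .   bit 22 = 0  t=3,i=3
  #.#.# -> .   bit 21 = 0  t=0,i=8
  #.#.. -> #   bit 20 = 1  t=2,i=7
  #..## -> .   bit 19 = 0  t=4,i=4
  #..#. -> #   bit 18 = 1  t=0,i=5
  #...# -> .   bit 17 = 0  t=1,i=2
  #.... -> .   bit 16 = 0  t=1,i=8
  .#### -> .   bit 15 = 0  t=0,i=1
  .###. -> #   bit 14 = 1  t=1,i=5
  .##.# -> .   bit 13 = 0  t=4,i=17
  .##.. -> .   bit 12 = 0  t=1,i=0
  .#.## -> .   bit 11 = 0  t=0,i=15
  .#.#. -> .   bit 10 = 0  t=0,i=7
  .#..# -> #   bit 9 = 1  t=2,i=20
  .#... -> .   bit 8 = 0  t=1,i=17
  ..### -> #   bit 7 = 1  t=1,i=4
  ..##. -> .   bit 6 = 0  t=1,i=20
  ..#.# -> #   bit 5 = 1  t=0,i=6
  ..#.. -> #   bit 4 = 1  t=1,i=16
  ...## -> #   bit 3 = 1  t=1,i=3
  ...#. -> #   bit 2 = 1  t=1,i=15
  ....# -> #   bit 1 = 1  t=1,i=14
  ..... -> .   bit 0 = 0  t=1,i=9
  bits 10001011100101000100001010111110 = 2341749438

2341749438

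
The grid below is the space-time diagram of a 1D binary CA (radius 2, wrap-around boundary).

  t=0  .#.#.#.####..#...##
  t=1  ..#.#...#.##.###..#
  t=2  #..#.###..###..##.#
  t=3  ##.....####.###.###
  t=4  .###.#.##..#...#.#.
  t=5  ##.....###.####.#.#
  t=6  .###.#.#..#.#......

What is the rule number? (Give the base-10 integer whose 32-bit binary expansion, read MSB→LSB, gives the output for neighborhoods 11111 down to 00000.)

457947030

  [31] ##### => .  t=3,i=18
  [30] ####. => .  t=0,i=9
  [29] ###.# => .  t=3,i=10
  [28] ###.. => #  t=0,i=10
  [27] ##.## => #  t=1,i=12
  [26] ##.#. => .  t=0,i=0
  [25] ##..# => #  t=0,i=11
  [24] ##... => #  t=3,i=2
  [23] #.### => .  t=0,i=7
  [22] #.##. => #  t=1,i=10
  [21] #.#.# => .  t=0,i=1
  [20] #.#.. => .  t=1,i=4
  [19] #..## => #  t=2,i=9
  [18] #..#. => .  t=0,i=12
  [17] #...# => #  t=0,i=15
  [16] #.... => #  t=3,i=3
  [15] .#### => #  t=0,i=8
  [14] .###. => .  t=1,i=14
  [13] .##.# => #  t=0,i=18
  [12] .##.. => #  t=2,i=0
  [11] .#.## => .  t=0,i=6
  [10] .#.#. => #  t=0,i=2
  [9] .#..# => #  t=1,i=0
  [8] .#... => #  t=0,i=14
  [7] ..### => #  t=2,i=10
  [6] ..##. => .  t=0,i=17
  [5] ..#.# => .  t=1,i=2
  [4] ..#.. => #  t=0,i=13
  [3] ...## => .  t=0,i=16
  [2] ...#. => #  t=1,i=7
  [1] ....# => #  t=3,i=5
  [0] ..... => .  t=3,i=4
  bits 00011011010010111011011110010110 = 457947030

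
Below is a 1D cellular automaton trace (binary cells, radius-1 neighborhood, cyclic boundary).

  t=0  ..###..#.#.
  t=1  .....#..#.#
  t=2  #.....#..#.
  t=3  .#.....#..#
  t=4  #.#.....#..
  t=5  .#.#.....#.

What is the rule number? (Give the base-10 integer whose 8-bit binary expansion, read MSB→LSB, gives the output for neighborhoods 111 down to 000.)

  [7] ### => .  t=0,i=3
  [6] ##. => .  t=0,i=4
  [5] #.# => #  t=0,i=8
  [4] #.. => #  t=0,i=5
  [3] .## => .  t=0,i=2
  [2] .#. => .  t=0,i=7
  [1] ..# => .  t=0,i=1
  [0] ... => .  t=0,i=0
  bits 00110000 = 48

48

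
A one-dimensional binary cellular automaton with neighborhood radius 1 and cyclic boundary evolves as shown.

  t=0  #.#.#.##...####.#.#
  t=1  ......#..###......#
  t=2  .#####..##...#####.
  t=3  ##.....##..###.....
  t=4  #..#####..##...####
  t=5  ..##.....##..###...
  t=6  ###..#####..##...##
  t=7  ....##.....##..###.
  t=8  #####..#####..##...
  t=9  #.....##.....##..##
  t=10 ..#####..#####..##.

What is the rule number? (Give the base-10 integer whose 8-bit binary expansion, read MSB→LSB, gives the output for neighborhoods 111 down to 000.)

  ### -> .   bit 7 = 0  t=0,i=12
  ##. -> .   bit 6 = 0  t=0,i=0
  #.# -> .   bit 5 = 0  t=0,i=1
  #.. -> .   bit 4 = 0  t=0,i=8
  .## -> #   bit 3 = 1  t=0,i=6
  .#. -> .   bit 2 = 0  t=0,i=2
  ..# -> #   bit 1 = 1  t=0,i=10
  ... -> #   bit 0 = 1  t=0,i=9
  bits 00001011 = 11

11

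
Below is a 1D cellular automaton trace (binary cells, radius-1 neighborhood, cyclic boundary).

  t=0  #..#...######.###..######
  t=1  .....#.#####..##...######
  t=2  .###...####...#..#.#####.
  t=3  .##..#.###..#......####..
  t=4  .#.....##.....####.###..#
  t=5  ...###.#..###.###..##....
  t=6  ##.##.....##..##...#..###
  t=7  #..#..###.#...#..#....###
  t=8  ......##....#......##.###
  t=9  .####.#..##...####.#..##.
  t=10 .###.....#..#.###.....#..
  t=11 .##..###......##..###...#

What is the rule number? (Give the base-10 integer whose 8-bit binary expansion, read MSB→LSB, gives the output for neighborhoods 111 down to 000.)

137

  ###|#  b7=1 t=0,i=8
  ##.|.  b6=0 t=0,i=0
  #.#|.  b5=0 t=0,i=13
  #..|.  b4=0 t=0,i=1
  .##|#  b3=1 t=0,i=7
  .#.|.  b2=0 t=0,i=3
  ..#|.  b1=0 t=0,i=2
  ...|#  b0=1 t=0,i=5
  bits 10001001 = 137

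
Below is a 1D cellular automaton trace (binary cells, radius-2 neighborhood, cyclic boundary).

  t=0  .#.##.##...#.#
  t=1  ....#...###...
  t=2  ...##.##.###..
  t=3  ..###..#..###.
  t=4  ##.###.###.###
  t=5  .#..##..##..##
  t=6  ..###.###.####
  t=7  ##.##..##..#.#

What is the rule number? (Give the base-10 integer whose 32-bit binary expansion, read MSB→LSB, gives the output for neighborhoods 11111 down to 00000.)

  [31] ##### => #  t=4,i=13
  [30] ####. => .  t=4,i=0
  [29] ###.# => #  t=4,i=1
  [28] ###.. => #  t=1,i=10
  [27] ##.## => .  t=0,i=5
  [26] ##.#. => .  t=5,i=0
  [25] ##..# => #  t=3,i=5
  [24] ##... => #  t=0,i=8
  [23] #.### => .  t=2,i=9
  [22] #.##. => .  t=0,i=3
  [21] #.#.# => .  t=0,i=1
  [20] #.#.. => .  t=5,i=1
  [19] #..## => #  t=3,i=9
  [18] #..#. => .  t=3,i=6
  [17] #...# => #  t=0,i=9
  [16] #.... => .  t=1,i=12
  [15] .#### => #  t=4,i=12
  [14] .###. => #  t=1,i=9
  [13] .##.# => #  t=0,i=4
  [12] .##.. => .  t=0,i=7
  [11] .#.## => .  t=0,i=2
  [10] .#.#. => .  t=0,i=0
  [9] .#..# => #  t=3,i=8
  [8] .#... => .  t=1,i=5
  [7] ..### => .  t=1,i=8
  [6] ..##. => #  t=2,i=3
  [5] ..#.# => .  t=0,i=11
  [4] ..#.. => #  t=1,i=4
  [3] ...## => #  t=1,i=7
  [2] ...#. => #  t=0,i=10
  [1] ....# => .  t=1,i=2
  [0] ..... => .  t=1,i=0
  bits 10110011000010101110001001011100 = 3003834972

3003834972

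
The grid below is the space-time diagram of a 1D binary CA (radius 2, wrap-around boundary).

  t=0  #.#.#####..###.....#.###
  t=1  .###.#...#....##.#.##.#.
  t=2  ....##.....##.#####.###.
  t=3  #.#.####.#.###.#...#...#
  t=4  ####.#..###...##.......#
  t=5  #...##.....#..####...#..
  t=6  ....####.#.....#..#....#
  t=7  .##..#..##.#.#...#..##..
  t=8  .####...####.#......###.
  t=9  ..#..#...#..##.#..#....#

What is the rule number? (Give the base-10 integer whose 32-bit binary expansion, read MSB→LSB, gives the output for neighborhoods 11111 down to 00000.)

255178850

  nb #####: next=.  (t=0,i=6, bit31=0)
  nb ####.: next=.  (t=0,i=7, bit30=0)
  nb ###.#: next=.  (t=0,i=0, bit29=0)
  nb ###..: next=.  (t=0,i=8, bit28=0)
  nb ##.##: next=#  (t=2,i=13, bit27=1)
  nb ##.#.: next=#  (t=0,i=1, bit26=1)
  nb ##..#: next=#  (t=0,i=9, bit25=1)
  nb ##...: next=#  (t=0,i=14, bit24=1)
  nb #.###: next=.  (t=0,i=4, bit23=0)
  nb #.##.: next=.  (t=1,i=19, bit22=0)
  nb #.#.#: next=#  (t=0,i=2, bit21=1)
  nb #.#..: next=#  (t=1,i=5, bit20=1)
  nb #..##: next=.  (t=0,i=10, bit19=0)
  nb #..#.: next=#  (t=5,i=23, bit18=1)
  nb #...#: next=.  (t=1,i=7, bit17=0)
  nb #....: next=#  (t=0,i=15, bit16=1)
  nb .####: next=#  (t=0,i=5, bit15=1)
  nb .###.: next=.  (t=0,i=12, bit14=0)
  nb .##.#: next=#  (t=1,i=15, bit13=1)
  nb .##..: next=#  (t=2,i=5, bit12=1)
  nb .#.##: next=#  (t=0,i=3, bit11=1)
  nb .#.#.: next=.  (t=7,i=12, bit10=0)
  nb .#..#: next=.  (t=1,i=23, bit9=0)
  nb .#...: next=.  (t=1,i=6, bit8=0)
  nb ..###: next=.  (t=0,i=11, bit7=0)
  nb ..##.: next=#  (t=1,i=14, bit6=1)
  nb ..#.#: next=#  (t=0,i=19, bit5=1)
  nb ..#..: next=.  (t=1,i=9, bit4=0)
  nb ...##: next=.  (t=1,i=13, bit3=0)
  nb ...#.: next=.  (t=0,i=18, bit2=0)
  nb ....#: next=#  (t=0,i=17, bit1=1)
  nb .....: next=.  (t=0,i=16, bit0=0)
  bits 00001111001101011011100001100010 = 255178850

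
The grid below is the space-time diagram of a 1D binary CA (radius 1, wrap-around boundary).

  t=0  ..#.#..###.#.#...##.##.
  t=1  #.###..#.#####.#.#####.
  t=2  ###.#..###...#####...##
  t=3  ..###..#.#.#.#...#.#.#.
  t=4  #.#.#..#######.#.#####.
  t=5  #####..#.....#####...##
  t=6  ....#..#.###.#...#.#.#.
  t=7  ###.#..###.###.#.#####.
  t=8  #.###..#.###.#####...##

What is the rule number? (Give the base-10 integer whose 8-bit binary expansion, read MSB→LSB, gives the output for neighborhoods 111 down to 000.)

109

  ###|.  b7=0 t=0,i=8
  ##.|#  b6=1 t=0,i=9
  #.#|#  b5=1 t=0,i=3
  #..|.  b4=0 t=0,i=5
  .##|#  b3=1 t=0,i=7
  .#.|#  b2=1 t=0,i=2
  ..#|.  b1=0 t=0,i=1
  ...|#  b0=1 t=0,i=0
  bits 01101101 = 109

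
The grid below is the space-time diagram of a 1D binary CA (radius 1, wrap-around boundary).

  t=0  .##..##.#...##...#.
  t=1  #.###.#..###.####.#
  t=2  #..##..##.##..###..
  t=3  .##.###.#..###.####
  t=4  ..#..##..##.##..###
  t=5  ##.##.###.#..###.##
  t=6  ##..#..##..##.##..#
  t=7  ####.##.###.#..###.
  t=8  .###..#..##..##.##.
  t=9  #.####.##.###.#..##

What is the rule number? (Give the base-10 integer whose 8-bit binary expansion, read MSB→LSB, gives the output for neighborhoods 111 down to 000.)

211

  ###|#  b7=1 t=1,i=3
  ##.|#  b6=1 t=0,i=2
  #.#|.  b5=0 t=0,i=7
  #..|#  b4=1 t=0,i=3
  .##|.  b3=0 t=0,i=1
  .#.|.  b2=0 t=0,i=8
  ..#|#  b1=1 t=0,i=0
  ...|#  b0=1 t=0,i=10
  bits 11010011 = 211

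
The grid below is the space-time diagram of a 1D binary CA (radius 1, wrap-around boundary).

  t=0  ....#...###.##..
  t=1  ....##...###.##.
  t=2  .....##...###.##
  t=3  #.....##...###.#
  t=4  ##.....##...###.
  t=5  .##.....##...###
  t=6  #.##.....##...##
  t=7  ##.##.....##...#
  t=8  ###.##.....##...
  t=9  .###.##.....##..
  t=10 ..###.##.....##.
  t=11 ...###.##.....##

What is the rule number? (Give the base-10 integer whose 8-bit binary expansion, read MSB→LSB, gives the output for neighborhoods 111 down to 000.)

  ### -> #   bit 7 = 1  t=0,i=9
  ##. -> #   bit 6 = 1  t=0,i=10
  #.# -> #   bit 5 = 1  t=0,i=11
  #.. -> #   bit 4 = 1  t=0,i=5
  .## -> .   bit 3 = 0  t=0,i=8
  .#. -> #   bit 2 = 1  t=0,i=4
  ..# -> .   bit 1 = 0  t=0,i=3
  ... -> .   bit 0 = 0  t=0,i=0
  bits 11110100 = 244

244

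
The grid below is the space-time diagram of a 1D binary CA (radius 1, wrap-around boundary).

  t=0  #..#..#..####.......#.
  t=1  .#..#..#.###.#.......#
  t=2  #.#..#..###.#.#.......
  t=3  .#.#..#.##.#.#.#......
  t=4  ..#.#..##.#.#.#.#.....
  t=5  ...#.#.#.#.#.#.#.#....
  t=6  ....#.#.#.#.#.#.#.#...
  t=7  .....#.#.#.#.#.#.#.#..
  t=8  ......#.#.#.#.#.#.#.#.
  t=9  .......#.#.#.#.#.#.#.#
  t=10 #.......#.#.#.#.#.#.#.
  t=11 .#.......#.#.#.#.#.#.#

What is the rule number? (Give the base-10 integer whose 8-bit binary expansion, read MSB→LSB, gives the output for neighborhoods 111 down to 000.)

184

  nb ###: next=#  (t=0,i=10, bit7=1)
  nb ##.: next=.  (t=0,i=12, bit6=0)
  nb #.#: next=#  (t=0,i=21, bit5=1)
  nb #..: next=#  (t=0,i=1, bit4=1)
  nb .##: next=#  (t=0,i=9, bit3=1)
  nb .#.: next=.  (t=0,i=0, bit2=0)
  nb ..#: next=.  (t=0,i=2, bit1=0)
  nb ...: next=.  (t=0,i=14, bit0=0)
  bits 10111000 = 184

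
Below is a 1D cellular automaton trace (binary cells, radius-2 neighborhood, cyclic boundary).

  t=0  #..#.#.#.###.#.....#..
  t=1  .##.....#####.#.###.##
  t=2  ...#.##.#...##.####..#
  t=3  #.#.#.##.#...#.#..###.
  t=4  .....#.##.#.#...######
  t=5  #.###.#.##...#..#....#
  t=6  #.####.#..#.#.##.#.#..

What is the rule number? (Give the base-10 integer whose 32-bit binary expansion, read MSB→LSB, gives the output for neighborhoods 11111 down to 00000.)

931949447

  nb #####: next=.  (t=1,i=10, bit31=0)
  nb ####.: next=.  (t=1,i=11, bit30=0)
  nb ###.#: next=#  (t=0,i=11, bit29=1)
  nb ###..: next=#  (t=2,i=18, bit28=1)
  nb ##.##: next=.  (t=1,i=0, bit27=0)
  nb ##.#.: next=#  (t=0,i=12, bit26=1)
  nb ##..#: next=#  (t=2,i=19, bit25=1)
  nb ##...: next=#  (t=1,i=3, bit24=1)
  nb #.###: next=#  (t=0,i=9, bit23=1)
  nb #.##.: next=.  (t=1,i=1, bit22=0)
  nb #.#.#: next=.  (t=0,i=5, bit21=0)
  nb #.#..: next=.  (t=0,i=13, bit20=0)
  nb #..##: next=#  (t=3,i=17, bit19=1)
  nb #..#.: next=#  (t=0,i=2, bit18=1)
  nb #...#: next=.  (t=2,i=1, bit17=0)
  nb #....: next=.  (t=0,i=15, bit16=0)
  nb .####: next=.  (t=1,i=9, bit15=0)
  nb .###.: next=#  (t=0,i=10, bit14=1)
  nb .##.#: next=#  (t=1,i=21, bit13=1)
  nb .##..: next=.  (t=1,i=2, bit12=0)
  nb .#.##: next=#  (t=0,i=8, bit11=1)
  nb .#.#.: next=.  (t=0,i=4, bit10=0)
  nb .#..#: next=#  (t=0,i=1, bit9=1)
  nb .#...: next=#  (t=0,i=14, bit8=1)
  nb ..###: next=#  (t=1,i=8, bit7=1)
  nb ..##.: next=.  (t=2,i=12, bit6=0)
  nb ..#.#: next=.  (t=0,i=3, bit5=0)
  nb ..#..: next=.  (t=0,i=0, bit4=0)
  nb ...##: next=.  (t=1,i=7, bit3=0)
  nb ...#.: next=#  (t=0,i=18, bit2=1)
  nb ....#: next=#  (t=0,i=17, bit1=1)
  nb .....: next=#  (t=0,i=16, bit0=1)
  bits 00110111100011000110101110000111 = 931949447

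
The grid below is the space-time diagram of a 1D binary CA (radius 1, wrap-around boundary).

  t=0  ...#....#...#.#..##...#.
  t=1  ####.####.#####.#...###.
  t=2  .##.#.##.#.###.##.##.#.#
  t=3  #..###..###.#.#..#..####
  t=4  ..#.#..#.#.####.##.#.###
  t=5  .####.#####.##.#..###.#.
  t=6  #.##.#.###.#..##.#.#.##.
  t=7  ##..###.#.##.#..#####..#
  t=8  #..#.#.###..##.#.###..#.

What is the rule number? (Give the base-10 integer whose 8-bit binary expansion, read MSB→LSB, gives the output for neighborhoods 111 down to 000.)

167

  ###|#  b7=1 t=1,i=1
  ##.|.  b6=0 t=0,i=18
  #.#|#  b5=1 t=0,i=13
  #..|.  b4=0 t=0,i=4
  .##|.  b3=0 t=0,i=17
  .#.|#  b2=1 t=0,i=3
  ..#|#  b1=1 t=0,i=2
  ...|#  b0=1 t=0,i=0
  bits 10100111 = 167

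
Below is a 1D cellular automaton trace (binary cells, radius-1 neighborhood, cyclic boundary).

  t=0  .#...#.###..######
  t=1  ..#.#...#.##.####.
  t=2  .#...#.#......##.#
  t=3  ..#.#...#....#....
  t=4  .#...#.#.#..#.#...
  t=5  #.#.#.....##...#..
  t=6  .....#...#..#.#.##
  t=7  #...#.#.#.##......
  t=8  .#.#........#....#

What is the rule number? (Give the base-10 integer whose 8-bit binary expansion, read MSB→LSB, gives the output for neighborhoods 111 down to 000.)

  nb ###: next=#  (t=0,i=8, bit7=1)
  nb ##.: next=.  (t=0,i=9, bit6=0)
  nb #.#: next=.  (t=0,i=0, bit5=0)
  nb #..: next=#  (t=0,i=2, bit4=1)
  nb .##: next=.  (t=0,i=7, bit3=0)
  nb .#.: next=.  (t=0,i=1, bit2=0)
  nb ..#: next=#  (t=0,i=4, bit1=1)
  nb ...: next=.  (t=0,i=3, bit0=0)
  bits 10010010 = 146

146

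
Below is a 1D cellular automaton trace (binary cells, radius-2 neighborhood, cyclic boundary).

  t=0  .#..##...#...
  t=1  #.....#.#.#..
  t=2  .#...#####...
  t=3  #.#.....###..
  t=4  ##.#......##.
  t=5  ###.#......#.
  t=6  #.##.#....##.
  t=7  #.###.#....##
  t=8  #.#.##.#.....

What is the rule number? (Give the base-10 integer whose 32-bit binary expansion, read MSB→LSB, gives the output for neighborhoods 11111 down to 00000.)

2011178276

  ##### -> .   bit 31 = 0  t=2,i=7
  ####. -> #   bit 30 = 1  t=2,i=8
  ###.# -> #   bit 29 = 1  t=5,i=2
  ###.. -> #   bit 28 = 1  t=2,i=9
  ##.## -> .   bit 27 = 0  t=4,i=12
  ##.#. -> #   bit 26 = 1  t=4,i=2
  ##..# -> #   bit 25 = 1  t=3,i=11
  ##... -> #   bit 24 = 1  t=0,i=6
  #.### -> #   bit 23 = 1  t=5,i=0
  #.##. -> #   bit 22 = 1  t=4,i=0
  #.#.# -> #   bit 21 = 1  t=1,i=8
  #.#.. -> .   bit 20 = 0  t=1,i=10
  #..## -> .   bit 19 = 0  t=0,i=3
  #..#. -> .   bit 18 = 0  t=1,i=12
  #...# -> .   bit 17 = 0  t=0,i=7
  #.... -> .   bit 16 = 0  t=0,i=11
  .#### -> .   bit 15 = 0  t=2,i=6
  .###. -> .   bit 14 = 0  t=3,i=9
  .##.# -> #   bit 13 = 1  t=4,i=1
  .##.. -> .   bit 12 = 0  t=0,i=5
  .#.## -> .   bit 11 = 0  t=5,i=12
  .#.#. -> #   bit 10 = 1  t=1,i=7
  .#..# -> .   bit 9 = 0  t=0,i=2
  .#... -> #   bit 8 = 1  t=0,i=10
  ..### -> .   bit 7 = 0  t=2,i=5
  ..##. -> .   bit 6 = 0  t=0,i=4
  ..#.# -> #   bit 5 = 1  t=1,i=6
  ..#.. -> .   bit 4 = 0  t=0,i=1
  ...## -> .   bit 3 = 0  t=2,i=4
  ...#. -> #   bit 2 = 1  t=0,i=0
  ....# -> .   bit 1 = 0  t=0,i=12
  ..... -> .   bit 0 = 0  t=1,i=3
  bits 01110111111000000010010100100100 = 2011178276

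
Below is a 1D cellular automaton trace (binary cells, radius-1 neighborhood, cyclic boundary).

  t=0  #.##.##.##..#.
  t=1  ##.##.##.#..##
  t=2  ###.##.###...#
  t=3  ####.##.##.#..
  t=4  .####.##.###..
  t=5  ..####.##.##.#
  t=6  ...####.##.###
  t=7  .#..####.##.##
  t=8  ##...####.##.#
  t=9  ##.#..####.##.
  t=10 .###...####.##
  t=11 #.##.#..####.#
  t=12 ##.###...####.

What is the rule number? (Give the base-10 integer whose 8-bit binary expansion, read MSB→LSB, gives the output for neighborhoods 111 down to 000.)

  ### -> #   bit 7 = 1  t=1,i=0
  ##. -> #   bit 6 = 1  t=0,i=3
  #.# -> #   bit 5 = 1  t=0,i=1
  #.. -> .   bit 4 = 0  t=0,i=10
  .## -> .   bit 3 = 0  t=0,i=2
  .#. -> #   bit 2 = 1  t=0,i=0
  ..# -> .   bit 1 = 0  t=0,i=11
  ... -> #   bit 0 = 1  t=2,i=11
  bits 11100101 = 229

229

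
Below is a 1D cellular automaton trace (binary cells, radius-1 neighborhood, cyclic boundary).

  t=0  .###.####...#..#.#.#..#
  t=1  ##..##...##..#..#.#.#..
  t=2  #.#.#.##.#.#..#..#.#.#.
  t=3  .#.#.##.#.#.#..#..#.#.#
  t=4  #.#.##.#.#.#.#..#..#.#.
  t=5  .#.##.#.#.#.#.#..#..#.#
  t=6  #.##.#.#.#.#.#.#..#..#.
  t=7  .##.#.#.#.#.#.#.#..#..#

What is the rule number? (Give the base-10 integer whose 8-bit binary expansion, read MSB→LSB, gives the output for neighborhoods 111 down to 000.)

57

  [7] ### => .  t=0,i=2
  [6] ##. => .  t=0,i=3
  [5] #.# => #  t=0,i=0
  [4] #.. => #  t=0,i=9
  [3] .## => #  t=0,i=1
  [2] .#. => .  t=0,i=12
  [1] ..# => .  t=0,i=11
  [0] ... => #  t=0,i=10
  bits 00111001 = 57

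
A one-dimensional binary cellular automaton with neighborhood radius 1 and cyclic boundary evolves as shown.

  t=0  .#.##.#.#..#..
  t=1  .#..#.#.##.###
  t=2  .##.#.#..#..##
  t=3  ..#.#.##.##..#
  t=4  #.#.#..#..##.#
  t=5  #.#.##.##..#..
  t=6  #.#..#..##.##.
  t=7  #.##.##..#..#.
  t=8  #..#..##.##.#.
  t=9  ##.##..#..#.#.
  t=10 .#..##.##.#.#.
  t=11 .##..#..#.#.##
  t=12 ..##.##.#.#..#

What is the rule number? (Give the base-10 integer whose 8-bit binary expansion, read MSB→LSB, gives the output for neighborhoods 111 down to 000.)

  [7] ### => #  t=1,i=12
  [6] ##. => #  t=0,i=4
  [5] #.# => .  t=0,i=2
  [4] #.. => #  t=0,i=9
  [3] .## => .  t=0,i=3
  [2] .#. => #  t=0,i=1
  [1] ..# => .  t=0,i=0
  [0] ... => #  t=0,i=13
  bits 11010101 = 213

213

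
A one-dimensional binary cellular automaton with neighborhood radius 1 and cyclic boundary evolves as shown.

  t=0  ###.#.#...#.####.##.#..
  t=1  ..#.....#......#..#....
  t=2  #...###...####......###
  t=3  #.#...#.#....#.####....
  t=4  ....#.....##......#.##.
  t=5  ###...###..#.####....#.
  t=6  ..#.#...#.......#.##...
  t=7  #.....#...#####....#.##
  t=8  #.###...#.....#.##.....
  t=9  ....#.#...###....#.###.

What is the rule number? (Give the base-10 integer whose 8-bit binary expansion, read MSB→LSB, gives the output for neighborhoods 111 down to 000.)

  [7] ### => .  t=0,i=1
  [6] ##. => #  t=0,i=2
  [5] #.# => .  t=0,i=3
  [4] #.. => .  t=0,i=7
  [3] .## => .  t=0,i=0
  [2] .#. => .  t=0,i=4
  [1] ..# => .  t=0,i=9
  [0] ... => #  t=0,i=8
  bits 01000001 = 65

65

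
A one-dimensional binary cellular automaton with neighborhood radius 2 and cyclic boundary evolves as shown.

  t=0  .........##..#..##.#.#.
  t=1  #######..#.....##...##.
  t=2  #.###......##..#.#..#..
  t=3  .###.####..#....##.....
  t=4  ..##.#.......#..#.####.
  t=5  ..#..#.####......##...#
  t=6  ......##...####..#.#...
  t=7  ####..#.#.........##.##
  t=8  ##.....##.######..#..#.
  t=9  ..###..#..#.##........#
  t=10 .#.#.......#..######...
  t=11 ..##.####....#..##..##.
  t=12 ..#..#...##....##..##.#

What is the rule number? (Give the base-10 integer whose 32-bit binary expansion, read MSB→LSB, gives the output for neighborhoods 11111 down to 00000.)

2711178305

  [31] ##### => #  t=1,i=2
  [30] ####. => .  t=1,i=5
  [29] ###.# => #  t=3,i=3
  [28] ###.. => .  t=1,i=6
  [27] ##.## => .  t=1,i=22
  [26] ##.#. => .  t=0,i=18
  [25] ##..# => .  t=0,i=11
  [24] ##... => #  t=1,i=17
  [23] #.### => #  t=1,i=0
  [22] #.##. => .  t=8,i=0
  [21] #.#.# => .  t=0,i=19
  [20] #.#.. => #  t=0,i=21
  [19] #..## => #  t=0,i=15
  [18] #..#. => .  t=0,i=12
  [17] #...# => .  t=1,i=18
  [16] #.... => #  t=0,i=0
  [15] .#### => .  t=1,i=1
  [14] .###. => #  t=2,i=3
  [13] .##.# => .  t=0,i=17
  [12] .##.. => .  t=0,i=10
  [11] .#.## => #  t=2,i=1
  [10] .#.#. => #  t=0,i=20
  [9] .#..# => .  t=0,i=14
  [8] .#... => .  t=0,i=22
  [7] ..### => .  t=3,i=1
  [6] ..##. => #  t=0,i=9
  [5] ..#.# => .  t=2,i=0
  [4] ..#.. => .  t=0,i=13
  [3] ...## => .  t=0,i=8
  [2] ...#. => .  t=4,i=12
  [1] ....# => .  t=0,i=7
  [0] ..... => #  t=0,i=1
  bits 10100001100110010100110001000001 = 2711178305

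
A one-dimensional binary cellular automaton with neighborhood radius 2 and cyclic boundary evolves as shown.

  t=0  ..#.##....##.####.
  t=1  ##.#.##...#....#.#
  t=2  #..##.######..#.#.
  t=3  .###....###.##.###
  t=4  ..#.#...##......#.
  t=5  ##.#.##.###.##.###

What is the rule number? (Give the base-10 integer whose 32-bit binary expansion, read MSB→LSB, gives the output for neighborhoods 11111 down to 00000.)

3274596309

  nb #####: next=#  (t=2,i=8, bit31=1)
  nb ####.: next=#  (t=0,i=15, bit30=1)
  nb ###.#: next=.  (t=1,i=1, bit29=0)
  nb ###..: next=.  (t=0,i=16, bit28=0)
  nb ##.##: next=.  (t=0,i=12, bit27=0)
  nb ##.#.: next=.  (t=1,i=2, bit26=0)
  nb ##..#: next=#  (t=2,i=12, bit25=1)
  nb ##...: next=#  (t=0,i=6, bit24=1)
  nb #.###: next=.  (t=0,i=13, bit23=0)
  nb #.##.: next=.  (t=0,i=4, bit22=0)
  nb #.#.#: next=#  (t=1,i=3, bit21=1)
  nb #.#..: next=.  (t=2,i=0, bit20=0)
  nb #..##: next=#  (t=2,i=2, bit19=1)
  nb #..#.: next=#  (t=2,i=13, bit18=1)
  nb #...#: next=#  (t=0,i=0, bit17=1)
  nb #....: next=.  (t=0,i=7, bit16=0)
  nb .####: next=.  (t=0,i=14, bit15=0)
  nb .###.: next=#  (t=1,i=0, bit14=1)
  nb .##.#: next=.  (t=0,i=11, bit13=0)
  nb .##..: next=#  (t=0,i=5, bit12=1)
  nb .#.##: next=#  (t=0,i=3, bit11=1)
  nb .#.#.: next=#  (t=2,i=15, bit10=1)
  nb .#..#: next=#  (t=2,i=1, bit9=1)
  nb .#...: next=#  (t=1,i=11, bit8=1)
  nb ..###: next=#  (t=3,i=8, bit7=1)
  nb ..##.: next=#  (t=0,i=10, bit6=1)
  nb ..#.#: next=.  (t=0,i=2, bit5=0)
  nb ..#..: next=#  (t=1,i=10, bit4=1)
  nb ...##: next=.  (t=0,i=9, bit3=0)
  nb ...#.: next=#  (t=0,i=1, bit2=1)
  nb ....#: next=.  (t=0,i=8, bit1=0)
  nb .....: next=#  (t=4,i=12, bit0=1)
  bits 11000011001011100101111111010101 = 3274596309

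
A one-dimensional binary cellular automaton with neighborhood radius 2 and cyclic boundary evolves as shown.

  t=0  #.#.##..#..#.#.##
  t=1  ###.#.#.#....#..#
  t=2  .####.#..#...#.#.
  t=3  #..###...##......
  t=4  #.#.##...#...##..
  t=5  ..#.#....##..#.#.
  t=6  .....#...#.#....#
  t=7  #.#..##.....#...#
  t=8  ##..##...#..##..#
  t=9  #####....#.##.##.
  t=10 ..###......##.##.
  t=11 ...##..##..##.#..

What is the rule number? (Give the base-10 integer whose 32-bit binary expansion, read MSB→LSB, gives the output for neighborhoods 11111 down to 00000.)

  nb #####: next=#  (t=9,i=2, bit31=1)
  nb ####.: next=#  (t=1,i=1, bit30=1)
  nb ###.#: next=#  (t=0,i=0, bit29=1)
  nb ###..: next=#  (t=3,i=5, bit28=1)
  nb ##.##: next=.  (t=9,i=13, bit27=0)
  nb ##.#.: next=#  (t=0,i=1, bit26=1)
  nb ##..#: next=#  (t=0,i=6, bit25=1)
  nb ##...: next=.  (t=3,i=6, bit24=0)
  nb #.###: next=.  (t=0,i=15, bit23=0)
  nb #.##.: next=#  (t=0,i=4, bit22=1)
  nb #.#.#: next=#  (t=0,i=2, bit21=1)
  nb #.#..: next=.  (t=1,i=8, bit20=0)
  nb #..##: next=#  (t=1,i=15, bit19=1)
  nb #..#.: next=.  (t=0,i=7, bit18=0)
  nb #...#: next=.  (t=2,i=11, bit17=0)
  nb #....: next=.  (t=1,i=10, bit16=0)
  nb .####: next=.  (t=1,i=0, bit15=0)
  nb .###.: next=#  (t=0,i=16, bit14=1)
  nb .##.#: next=#  (t=7,i=0, bit13=1)
  nb .##..: next=.  (t=0,i=5, bit12=0)
  nb .#.##: next=.  (t=0,i=3, bit11=0)
  nb .#.#.: next=.  (t=0,i=12, bit10=0)
  nb .#..#: next=.  (t=0,i=9, bit9=0)
  nb .#...: next=#  (t=1,i=9, bit8=1)
  nb ..###: next=.  (t=1,i=16, bit7=0)
  nb ..##.: next=#  (t=3,i=9, bit6=1)
  nb ..#.#: next=.  (t=0,i=11, bit5=0)
  nb ..#..: next=#  (t=0,i=8, bit4=1)
  nb ...##: next=.  (t=3,i=8, bit3=0)
  nb ...#.: next=.  (t=1,i=12, bit2=0)
  nb ....#: next=.  (t=1,i=11, bit1=0)
  nb .....: next=#  (t=3,i=13, bit0=1)
  bits 11110110011010000110000101010001 = 4134035793

4134035793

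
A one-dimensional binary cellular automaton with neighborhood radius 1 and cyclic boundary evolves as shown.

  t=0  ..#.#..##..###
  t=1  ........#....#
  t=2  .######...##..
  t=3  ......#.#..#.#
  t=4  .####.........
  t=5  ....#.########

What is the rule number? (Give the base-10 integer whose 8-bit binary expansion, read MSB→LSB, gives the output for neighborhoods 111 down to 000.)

  ###|.  b7=0 t=0,i=12
  ##.|#  b6=1 t=0,i=8
  #.#|.  b5=0 t=0,i=3
  #..|.  b4=0 t=0,i=0
  .##|.  b3=0 t=0,i=7
  .#.|.  b2=0 t=0,i=2
  ..#|.  b1=0 t=0,i=1
  ...|#  b0=1 t=1,i=1
  bits 01000001 = 65

65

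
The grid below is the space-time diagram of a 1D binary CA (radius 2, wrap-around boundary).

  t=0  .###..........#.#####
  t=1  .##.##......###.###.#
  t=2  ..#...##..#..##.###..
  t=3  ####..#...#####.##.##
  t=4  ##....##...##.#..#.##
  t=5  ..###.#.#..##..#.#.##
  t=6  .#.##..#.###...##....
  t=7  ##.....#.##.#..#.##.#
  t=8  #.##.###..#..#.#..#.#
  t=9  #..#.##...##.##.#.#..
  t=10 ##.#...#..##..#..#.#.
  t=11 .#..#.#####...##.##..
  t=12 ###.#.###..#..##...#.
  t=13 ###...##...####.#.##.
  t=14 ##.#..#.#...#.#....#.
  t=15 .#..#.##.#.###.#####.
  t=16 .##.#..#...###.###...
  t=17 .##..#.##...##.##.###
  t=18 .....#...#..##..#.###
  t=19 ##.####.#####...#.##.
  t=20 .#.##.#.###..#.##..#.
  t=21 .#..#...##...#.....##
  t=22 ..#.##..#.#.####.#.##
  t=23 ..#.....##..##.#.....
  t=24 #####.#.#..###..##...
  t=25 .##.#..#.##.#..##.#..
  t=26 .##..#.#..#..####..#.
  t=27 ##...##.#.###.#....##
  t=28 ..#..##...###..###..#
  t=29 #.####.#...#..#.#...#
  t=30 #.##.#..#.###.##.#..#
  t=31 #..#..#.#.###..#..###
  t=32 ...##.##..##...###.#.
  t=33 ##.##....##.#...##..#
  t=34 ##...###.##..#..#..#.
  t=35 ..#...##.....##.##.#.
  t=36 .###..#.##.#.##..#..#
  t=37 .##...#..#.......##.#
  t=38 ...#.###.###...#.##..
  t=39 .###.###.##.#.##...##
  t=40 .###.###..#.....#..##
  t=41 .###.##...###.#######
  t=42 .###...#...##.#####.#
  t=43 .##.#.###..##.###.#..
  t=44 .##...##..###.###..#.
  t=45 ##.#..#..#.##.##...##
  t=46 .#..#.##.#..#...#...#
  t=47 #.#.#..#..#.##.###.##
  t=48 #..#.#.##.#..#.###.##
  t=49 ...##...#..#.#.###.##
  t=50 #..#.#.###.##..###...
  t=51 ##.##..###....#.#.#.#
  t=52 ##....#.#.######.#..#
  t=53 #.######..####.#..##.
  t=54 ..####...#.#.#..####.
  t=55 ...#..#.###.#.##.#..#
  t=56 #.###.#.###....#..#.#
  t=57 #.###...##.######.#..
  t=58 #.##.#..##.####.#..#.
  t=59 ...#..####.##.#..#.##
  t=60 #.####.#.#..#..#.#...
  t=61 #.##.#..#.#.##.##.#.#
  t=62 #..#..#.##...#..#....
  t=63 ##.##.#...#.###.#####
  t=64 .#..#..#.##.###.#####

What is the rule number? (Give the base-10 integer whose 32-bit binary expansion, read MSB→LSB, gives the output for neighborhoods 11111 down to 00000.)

  #####|#  b31=1 t=0,i=18
  ####.|.  b30=0 t=0,i=19
  ###.#|#  b29=1 t=0,i=20
  ###..|.  b28=0 t=0,i=3
  ##.##|.  b27=0 t=0,i=0
  ##.#.|.  b26=0 t=1,i=19
  ##..#|.  b25=0 t=2,i=8
  ##...|#  b24=1 t=0,i=4
  #.###|#  b23=1 t=0,i=1
  #.##.|.  b22=0 t=1,i=1
  #.#.#|.  b21=0 t=1,i=20
  #.#..|.  b20=0 t=4,i=14
  #..##|#  b19=1 t=2,i=12
  #..#.|.  b18=0 t=2,i=9
  #...#|.  b17=0 t=2,i=4
  #....|#  b16=1 t=0,i=5
  .####|#  b15=1 t=0,i=17
  .###.|#  b14=1 t=0,i=2
  .##.#|#  b13=1 t=1,i=2
  .##..|.  b12=0 t=1,i=5
  .#.##|.  b11=0 t=0,i=15
  .#.#.|#  b10=1 t=5,i=7
  .#..#|#  b9=1 t=2,i=11
  .#...|#  b8=1 t=2,i=3
  ..###|.  b7=0 t=1,i=12
  ..##.|#  b6=1 t=2,i=6
  ..#.#|#  b5=1 t=0,i=14
  ..#..|#  b4=1 t=2,i=2
  ...##|.  b3=0 t=1,i=11
  ...#.|#  b2=1 t=0,i=13
  ....#|#  b1=1 t=0,i=12
  .....|.  b0=0 t=0,i=6
  bits 10100001100010011110011101110110 = 2710169462

2710169462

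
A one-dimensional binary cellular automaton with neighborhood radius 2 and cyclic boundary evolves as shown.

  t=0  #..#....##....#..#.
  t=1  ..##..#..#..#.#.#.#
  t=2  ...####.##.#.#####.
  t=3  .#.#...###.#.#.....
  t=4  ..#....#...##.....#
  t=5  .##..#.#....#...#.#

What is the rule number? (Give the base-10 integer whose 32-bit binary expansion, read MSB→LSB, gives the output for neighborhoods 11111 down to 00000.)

182727826

  [31] ##### => .  t=2,i=15
  [30] ####. => .  t=2,i=5
  [29] ###.# => .  t=2,i=6
  [28] ###.. => .  t=2,i=17
  [27] ##.## => #  t=2,i=7
  [26] ##.#. => .  t=2,i=10
  [25] ##..# => #  t=1,i=4
  [24] ##... => .  t=0,i=10
  [23] #.### => #  t=2,i=13
  [22] #.##. => #  t=2,i=8
  [21] #.#.# => #  t=1,i=14
  [20] #.#.. => .  t=0,i=0
  [19] #..## => .  t=1,i=1
  [18] #..#. => #  t=0,i=2
  [17] #...# => .  t=3,i=5
  [16] #.... => .  t=0,i=5
  [15] .#### => .  t=2,i=4
  [14] .###. => .  t=3,i=8
  [13] .##.# => #  t=2,i=9
  [12] .##.. => #  t=0,i=9
  [11] .#.## => .  t=2,i=12
  [10] .#.#. => #  t=0,i=18
  [9] .#..# => .  t=0,i=1
  [8] .#... => .  t=0,i=4
  [7] ..### => #  t=2,i=3
  [6] ..##. => .  t=0,i=8
  [5] ..#.# => .  t=0,i=17
  [4] ..#.. => #  t=0,i=3
  [3] ...## => .  t=0,i=7
  [2] ...#. => .  t=0,i=13
  [1] ....# => #  t=0,i=6
  [0] ..... => .  t=3,i=16
  bits 00001010111001000011010010010010 = 182727826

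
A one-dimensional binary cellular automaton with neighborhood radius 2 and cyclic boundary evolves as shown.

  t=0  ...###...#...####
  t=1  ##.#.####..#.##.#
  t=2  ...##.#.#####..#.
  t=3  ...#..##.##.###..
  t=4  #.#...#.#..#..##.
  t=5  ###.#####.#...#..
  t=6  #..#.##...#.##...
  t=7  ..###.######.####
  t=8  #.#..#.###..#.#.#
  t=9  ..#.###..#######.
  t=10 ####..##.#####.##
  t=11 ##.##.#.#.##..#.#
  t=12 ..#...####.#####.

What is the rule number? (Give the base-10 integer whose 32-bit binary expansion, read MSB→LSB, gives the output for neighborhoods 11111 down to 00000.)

2604047589

  ##### -> #   bit 31 = 1  t=2,i=10
  ####. -> .   bit 30 = 0  t=0,i=15
  ###.# -> .   bit 29 = 0  t=1,i=1
  ###.. -> #   bit 28 = 1  t=0,i=5
  ##.## -> #   bit 27 = 1  t=1,i=15
  ##.#. -> .   bit 26 = 0  t=1,i=2
  ##..# -> #   bit 25 = 1  t=1,i=9
  ##... -> #   bit 24 = 1  t=0,i=0
  #.### -> .   bit 23 = 0  t=1,i=5
  #.##. -> .   bit 22 = 0  t=1,i=13
  #.#.# -> #   bit 21 = 1  t=1,i=3
  #.#.. -> #   bit 20 = 1  t=4,i=2
  #..## -> .   bit 19 = 0  t=3,i=5
  #..#. -> #   bit 18 = 1  t=1,i=10
  #...# -> #   bit 17 = 1  t=0,i=1
  #.... -> .   bit 16 = 0  t=2,i=0
  .#### -> #   bit 15 = 1  t=0,i=14
  .###. -> .   bit 14 = 0  t=0,i=4
  .##.# -> .   bit 13 = 0  t=1,i=14
  .##.. -> #   bit 12 = 1  t=6,i=6
  .#.## -> #   bit 11 = 1  t=1,i=4
  .#.#. -> #   bit 10 = 1  t=4,i=1
  .#..# -> .   bit 9 = 0  t=3,i=4
  .#... -> .   bit 8 = 0  t=0,i=10
  ..### -> #   bit 7 = 1  t=0,i=3
  ..##. -> #   bit 6 = 1  t=2,i=3
  ..#.# -> #   bit 5 = 1  t=1,i=11
  ..#.. -> .   bit 4 = 0  t=0,i=9
  ...## -> .   bit 3 = 0  t=0,i=2
  ...#. -> #   bit 2 = 1  t=0,i=8
  ....# -> .   bit 1 = 0  t=2,i=1
  ..... -> #   bit 0 = 1  t=3,i=0
  bits 10011011001101101001110011100101 = 2604047589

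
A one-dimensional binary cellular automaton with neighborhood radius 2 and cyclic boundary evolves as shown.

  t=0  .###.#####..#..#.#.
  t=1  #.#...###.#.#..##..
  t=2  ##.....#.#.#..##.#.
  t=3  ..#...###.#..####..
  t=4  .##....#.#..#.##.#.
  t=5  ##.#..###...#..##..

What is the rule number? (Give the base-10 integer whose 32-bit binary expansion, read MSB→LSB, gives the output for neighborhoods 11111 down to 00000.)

3339248756

  [31] ##### => #  t=0,i=7
  [30] ####. => #  t=0,i=8
  [29] ###.# => .  t=0,i=3
  [28] ###.. => .  t=0,i=9
  [27] ##.## => .  t=0,i=4
  [26] ##.#. => #  t=1,i=9
  [25] ##..# => #  t=0,i=10
  [24] ##... => #  t=2,i=2
  [23] #.### => .  t=0,i=5
  [22] #.##. => .  t=2,i=0
  [21] #.#.# => .  t=1,i=10
  [20] #.#.. => .  t=0,i=17
  [19] #..## => #  t=0,i=0
  [18] #..#. => .  t=0,i=11
  [17] #...# => .  t=1,i=4
  [16] #.... => .  t=2,i=3
  [15] .#### => #  t=0,i=6
  [14] .###. => #  t=0,i=2
  [13] .##.# => #  t=2,i=15
  [12] .##.. => .  t=1,i=16
  [11] .#.## => .  t=2,i=18
  [10] .#.#. => #  t=0,i=16
  [9] .#..# => .  t=0,i=13
  [8] .#... => .  t=1,i=3
  [7] ..### => .  t=0,i=1
  [6] ..##. => #  t=1,i=15
  [5] ..#.# => #  t=0,i=15
  [4] ..#.. => #  t=0,i=12
  [3] ...## => .  t=1,i=5
  [2] ...#. => #  t=2,i=6
  [1] ....# => .  t=2,i=5
  [0] ..... => .  t=2,i=4
  bits 11000111000010001110010001110100 = 3339248756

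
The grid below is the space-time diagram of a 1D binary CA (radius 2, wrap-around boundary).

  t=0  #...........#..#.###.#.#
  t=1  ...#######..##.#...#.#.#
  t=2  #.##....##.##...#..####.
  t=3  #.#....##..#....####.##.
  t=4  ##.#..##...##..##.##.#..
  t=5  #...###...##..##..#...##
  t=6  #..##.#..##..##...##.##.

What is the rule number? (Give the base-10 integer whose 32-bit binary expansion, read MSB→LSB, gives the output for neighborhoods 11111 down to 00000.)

  #####|.  b31=0 t=1,i=5
  ####.|#  b30=1 t=1,i=8
  ###.#|#  b29=1 t=0,i=19
  ###..|#  b28=1 t=1,i=9
  ##.##|.  b27=0 t=2,i=10
  ##.#.|.  b26=0 t=0,i=20
  ##..#|.  b25=0 t=1,i=10
  ##...|.  b24=0 t=0,i=1
  #.###|.  b23=0 t=0,i=17
  #.##.|#  b22=1 t=0,i=23
  #.#.#|#  b21=1 t=0,i=21
  #.#..|.  b20=0 t=1,i=15
  #..##|#  b19=1 t=1,i=11
  #..#.|.  b18=0 t=0,i=14
  #...#|.  b17=0 t=1,i=1
  #....|.  b16=0 t=0,i=2
  .####|.  b15=0 t=1,i=4
  .###.|.  b14=0 t=0,i=18
  .##.#|.  b13=0 t=1,i=13
  .##..|.  b12=0 t=0,i=0
  .#.##|.  b11=0 t=0,i=16
  .#.#.|#  b10=1 t=1,i=20
  .#..#|#  b9=1 t=0,i=13
  .#...|#  b8=1 t=1,i=0
  ..###|#  b7=1 t=1,i=3
  ..##.|#  b6=1 t=1,i=12
  ..#.#|#  b5=1 t=0,i=15
  ..#..|#  b4=1 t=0,i=12
  ...##|#  b3=1 t=1,i=2
  ...#.|.  b2=0 t=0,i=11
  ....#|.  b1=0 t=0,i=10
  .....|#  b0=1 t=0,i=3
  bits 01110000011010000000011111111001 = 1885865977

1885865977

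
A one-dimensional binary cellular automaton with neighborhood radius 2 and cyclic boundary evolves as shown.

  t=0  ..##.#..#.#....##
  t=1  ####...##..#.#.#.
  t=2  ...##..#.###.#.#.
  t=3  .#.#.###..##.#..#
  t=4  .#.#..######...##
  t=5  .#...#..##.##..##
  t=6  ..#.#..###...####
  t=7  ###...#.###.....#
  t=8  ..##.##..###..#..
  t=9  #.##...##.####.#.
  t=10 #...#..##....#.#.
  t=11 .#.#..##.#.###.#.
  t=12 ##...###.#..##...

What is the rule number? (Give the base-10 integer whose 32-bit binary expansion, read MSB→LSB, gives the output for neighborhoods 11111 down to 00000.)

  #####|#  b31=1 t=4,i=8
  ####.|.  b30=0 t=1,i=2
  ###.#|#  b29=1 t=2,i=11
  ###..|#  b28=1 t=1,i=3
  ##.##|.  b27=0 t=5,i=10
  ##.#.|.  b26=0 t=0,i=4
  ##..#|#  b25=1 t=0,i=0
  ##...|#  b24=1 t=1,i=4
  #.###|.  b23=0 t=1,i=0
  #.##.|.  b22=0 t=5,i=11
  #.#.#|#  b21=1 t=1,i=13
  #.#..|.  b20=0 t=0,i=5
  #..##|#  b19=1 t=0,i=1
  #..#.|#  b18=1 t=0,i=7
  #...#|.  b17=0 t=1,i=5
  #....|.  b16=0 t=0,i=12
  .####|.  b15=0 t=1,i=1
  .###.|#  b14=1 t=2,i=10
  .##.#|#  b13=1 t=0,i=3
  .##..|.  b12=0 t=0,i=16
  .#.##|.  b11=0 t=1,i=16
  .#.#.|.  b10=0 t=0,i=9
  .#..#|.  b9=0 t=0,i=6
  .#...|#  b8=1 t=0,i=11
  ..###|.  b7=0 t=4,i=6
  ..##.|#  b6=1 t=0,i=2
  ..#.#|#  b5=1 t=0,i=8
  ..#..|.  b4=0 t=5,i=5
  ...##|.  b3=0 t=0,i=14
  ...#.|#  b2=1 t=5,i=4
  ....#|#  b1=1 t=0,i=13
  .....|.  b0=0 t=7,i=13
  bits 10110011001011000110000101100110 = 3006030182

3006030182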